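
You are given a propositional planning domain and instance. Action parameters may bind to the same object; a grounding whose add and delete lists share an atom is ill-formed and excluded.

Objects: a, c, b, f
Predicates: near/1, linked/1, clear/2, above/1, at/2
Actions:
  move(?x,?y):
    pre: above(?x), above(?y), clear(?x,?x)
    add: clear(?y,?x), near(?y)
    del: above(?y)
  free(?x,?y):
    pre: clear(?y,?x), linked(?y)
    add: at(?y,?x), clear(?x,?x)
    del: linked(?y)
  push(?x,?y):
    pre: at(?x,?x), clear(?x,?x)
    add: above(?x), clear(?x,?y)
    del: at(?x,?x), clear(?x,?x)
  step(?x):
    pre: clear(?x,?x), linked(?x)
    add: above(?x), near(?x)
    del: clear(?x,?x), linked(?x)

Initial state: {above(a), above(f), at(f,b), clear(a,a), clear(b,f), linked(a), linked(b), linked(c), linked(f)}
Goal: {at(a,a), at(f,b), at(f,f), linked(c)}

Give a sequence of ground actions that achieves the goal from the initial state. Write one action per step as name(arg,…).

free(a,a); free(f,b); free(f,f)

1. free(a,a)  →  {above(a), above(f), at(a,a), at(f,b), clear(a,a), clear(b,f), linked(b), linked(c), linked(f)}
2. free(f,b)  →  {above(a), above(f), at(a,a), at(b,f), at(f,b), clear(a,a), clear(b,f), clear(f,f), linked(c), linked(f)}
3. free(f,f)  →  {above(a), above(f), at(a,a), at(b,f), at(f,b), at(f,f), clear(a,a), clear(b,f), clear(f,f), linked(c)}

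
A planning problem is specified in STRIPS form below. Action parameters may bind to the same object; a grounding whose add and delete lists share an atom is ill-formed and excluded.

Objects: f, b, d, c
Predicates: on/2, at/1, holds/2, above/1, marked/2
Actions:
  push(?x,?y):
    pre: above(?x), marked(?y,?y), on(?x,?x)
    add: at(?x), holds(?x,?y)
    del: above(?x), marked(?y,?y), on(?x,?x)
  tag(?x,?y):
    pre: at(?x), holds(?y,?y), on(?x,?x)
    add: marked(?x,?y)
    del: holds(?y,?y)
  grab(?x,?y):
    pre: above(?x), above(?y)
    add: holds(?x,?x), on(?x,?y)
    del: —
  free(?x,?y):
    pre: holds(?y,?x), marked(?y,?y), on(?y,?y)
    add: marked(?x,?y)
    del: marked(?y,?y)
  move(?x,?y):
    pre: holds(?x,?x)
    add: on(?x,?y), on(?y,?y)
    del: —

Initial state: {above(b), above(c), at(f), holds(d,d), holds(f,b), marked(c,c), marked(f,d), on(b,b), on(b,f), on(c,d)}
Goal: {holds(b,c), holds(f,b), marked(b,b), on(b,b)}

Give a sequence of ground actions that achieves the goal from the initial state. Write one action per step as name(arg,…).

grab(b,b); push(b,c); move(b,b); tag(b,b)

1. grab(b,b)  →  {above(b), above(c), at(f), holds(b,b), holds(d,d), holds(f,b), marked(c,c), marked(f,d), on(b,b), on(b,f), on(c,d)}
2. push(b,c)  →  {above(c), at(b), at(f), holds(b,b), holds(b,c), holds(d,d), holds(f,b), marked(f,d), on(b,f), on(c,d)}
3. move(b,b)  →  {above(c), at(b), at(f), holds(b,b), holds(b,c), holds(d,d), holds(f,b), marked(f,d), on(b,b), on(b,f), on(c,d)}
4. tag(b,b)  →  {above(c), at(b), at(f), holds(b,c), holds(d,d), holds(f,b), marked(b,b), marked(f,d), on(b,b), on(b,f), on(c,d)}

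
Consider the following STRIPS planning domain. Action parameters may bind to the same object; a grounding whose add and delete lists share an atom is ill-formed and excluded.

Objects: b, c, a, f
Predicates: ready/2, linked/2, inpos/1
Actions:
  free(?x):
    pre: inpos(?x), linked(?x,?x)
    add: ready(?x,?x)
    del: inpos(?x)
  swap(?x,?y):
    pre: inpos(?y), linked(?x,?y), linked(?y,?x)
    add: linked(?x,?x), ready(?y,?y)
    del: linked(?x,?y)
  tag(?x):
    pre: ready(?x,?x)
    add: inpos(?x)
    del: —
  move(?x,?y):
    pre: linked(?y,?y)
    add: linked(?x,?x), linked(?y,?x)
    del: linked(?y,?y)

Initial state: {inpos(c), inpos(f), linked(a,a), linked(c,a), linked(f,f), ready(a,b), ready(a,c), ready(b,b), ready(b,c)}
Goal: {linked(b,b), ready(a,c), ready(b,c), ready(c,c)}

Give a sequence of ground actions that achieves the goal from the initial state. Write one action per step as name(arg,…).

move(b,a); move(c,f); free(c)

1. move(b,a)  →  {inpos(c), inpos(f), linked(a,b), linked(b,b), linked(c,a), linked(f,f), ready(a,b), ready(a,c), ready(b,b), ready(b,c)}
2. move(c,f)  →  {inpos(c), inpos(f), linked(a,b), linked(b,b), linked(c,a), linked(c,c), linked(f,c), ready(a,b), ready(a,c), ready(b,b), ready(b,c)}
3. free(c)  →  {inpos(f), linked(a,b), linked(b,b), linked(c,a), linked(c,c), linked(f,c), ready(a,b), ready(a,c), ready(b,b), ready(b,c), ready(c,c)}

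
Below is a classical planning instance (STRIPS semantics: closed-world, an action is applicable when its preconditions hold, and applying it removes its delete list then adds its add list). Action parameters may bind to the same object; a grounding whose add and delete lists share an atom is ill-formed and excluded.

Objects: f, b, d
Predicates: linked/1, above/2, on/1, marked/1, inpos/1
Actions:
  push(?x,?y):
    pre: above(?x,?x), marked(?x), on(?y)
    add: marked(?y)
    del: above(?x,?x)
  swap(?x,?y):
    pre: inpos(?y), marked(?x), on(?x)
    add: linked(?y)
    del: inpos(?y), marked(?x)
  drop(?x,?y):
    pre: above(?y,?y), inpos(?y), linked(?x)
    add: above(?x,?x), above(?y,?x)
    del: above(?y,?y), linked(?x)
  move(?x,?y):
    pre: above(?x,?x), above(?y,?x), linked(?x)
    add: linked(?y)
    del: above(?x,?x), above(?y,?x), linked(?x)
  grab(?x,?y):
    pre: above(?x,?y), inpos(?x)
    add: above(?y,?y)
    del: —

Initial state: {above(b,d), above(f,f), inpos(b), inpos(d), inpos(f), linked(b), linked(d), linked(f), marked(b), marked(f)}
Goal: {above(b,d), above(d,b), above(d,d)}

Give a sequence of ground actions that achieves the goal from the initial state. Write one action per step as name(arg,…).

drop(d,f); drop(b,d); grab(f,d)

1. drop(d,f)  →  {above(b,d), above(d,d), above(f,d), inpos(b), inpos(d), inpos(f), linked(b), linked(f), marked(b), marked(f)}
2. drop(b,d)  →  {above(b,b), above(b,d), above(d,b), above(f,d), inpos(b), inpos(d), inpos(f), linked(f), marked(b), marked(f)}
3. grab(f,d)  →  {above(b,b), above(b,d), above(d,b), above(d,d), above(f,d), inpos(b), inpos(d), inpos(f), linked(f), marked(b), marked(f)}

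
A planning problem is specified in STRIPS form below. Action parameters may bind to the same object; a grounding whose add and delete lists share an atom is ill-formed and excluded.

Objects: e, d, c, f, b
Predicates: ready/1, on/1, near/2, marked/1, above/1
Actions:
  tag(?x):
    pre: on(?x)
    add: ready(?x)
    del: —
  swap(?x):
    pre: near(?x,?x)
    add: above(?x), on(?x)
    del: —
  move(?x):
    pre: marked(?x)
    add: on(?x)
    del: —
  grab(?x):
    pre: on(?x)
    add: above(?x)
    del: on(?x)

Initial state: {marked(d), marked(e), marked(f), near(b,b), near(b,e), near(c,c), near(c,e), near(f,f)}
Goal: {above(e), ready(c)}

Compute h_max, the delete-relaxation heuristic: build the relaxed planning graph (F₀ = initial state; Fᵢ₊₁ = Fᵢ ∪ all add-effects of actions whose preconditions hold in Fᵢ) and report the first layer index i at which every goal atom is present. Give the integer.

F0 = init (8 atoms)
F1 = F0 ∪ {above(b), above(c), above(f), on(b), on(c), on(d), on(e), on(f)}  (16 atoms)
F2 = F1 ∪ {above(d), above(e), ready(b), ready(c), ready(d), ready(e), ready(f)}  (23 atoms)
goal ⊆ F2  ⇒  h_max = 2

2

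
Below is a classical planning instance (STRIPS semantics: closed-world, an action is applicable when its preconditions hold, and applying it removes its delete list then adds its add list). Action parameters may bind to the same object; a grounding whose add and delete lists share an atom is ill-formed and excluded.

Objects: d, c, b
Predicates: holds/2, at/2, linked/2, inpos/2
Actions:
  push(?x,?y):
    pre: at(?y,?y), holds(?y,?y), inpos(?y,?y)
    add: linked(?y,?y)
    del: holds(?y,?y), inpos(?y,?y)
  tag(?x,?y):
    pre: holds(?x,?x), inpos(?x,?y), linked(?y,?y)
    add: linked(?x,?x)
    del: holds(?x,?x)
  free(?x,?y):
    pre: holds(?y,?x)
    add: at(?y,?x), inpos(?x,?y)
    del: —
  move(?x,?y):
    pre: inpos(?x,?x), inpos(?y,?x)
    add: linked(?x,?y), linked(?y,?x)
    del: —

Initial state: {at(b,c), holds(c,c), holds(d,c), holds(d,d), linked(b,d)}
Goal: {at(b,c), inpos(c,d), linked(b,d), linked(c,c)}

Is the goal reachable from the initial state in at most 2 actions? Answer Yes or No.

No

1. free(c,d)  →  {at(b,c), at(d,c), holds(c,c), holds(d,c), holds(d,d), inpos(c,d), linked(b,d)}
2. free(c,c)  →  {at(b,c), at(c,c), at(d,c), holds(c,c), holds(d,c), holds(d,d), inpos(c,c), inpos(c,d), linked(b,d)}
3. push(d,c)  →  {at(b,c), at(c,c), at(d,c), holds(d,c), holds(d,d), inpos(c,d), linked(b,d), linked(c,c)}
optimal plan length = 3; 3 > 2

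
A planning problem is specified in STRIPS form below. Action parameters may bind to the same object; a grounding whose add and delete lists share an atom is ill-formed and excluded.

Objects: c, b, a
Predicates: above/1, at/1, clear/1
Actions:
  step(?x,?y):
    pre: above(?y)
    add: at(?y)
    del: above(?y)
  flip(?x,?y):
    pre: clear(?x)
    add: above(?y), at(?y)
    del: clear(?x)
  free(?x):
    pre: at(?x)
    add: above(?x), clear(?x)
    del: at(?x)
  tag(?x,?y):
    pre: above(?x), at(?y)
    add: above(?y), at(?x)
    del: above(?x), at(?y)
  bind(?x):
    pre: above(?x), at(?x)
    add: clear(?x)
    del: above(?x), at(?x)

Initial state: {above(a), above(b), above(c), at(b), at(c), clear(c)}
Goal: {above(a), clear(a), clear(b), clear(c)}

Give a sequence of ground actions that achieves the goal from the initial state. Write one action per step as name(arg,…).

1. step(c,a)  →  {above(b), above(c), at(a), at(b), at(c), clear(c)}
2. free(b)  →  {above(b), above(c), at(a), at(c), clear(b), clear(c)}
3. free(a)  →  {above(a), above(b), above(c), at(c), clear(a), clear(b), clear(c)}

step(c,a); free(b); free(a)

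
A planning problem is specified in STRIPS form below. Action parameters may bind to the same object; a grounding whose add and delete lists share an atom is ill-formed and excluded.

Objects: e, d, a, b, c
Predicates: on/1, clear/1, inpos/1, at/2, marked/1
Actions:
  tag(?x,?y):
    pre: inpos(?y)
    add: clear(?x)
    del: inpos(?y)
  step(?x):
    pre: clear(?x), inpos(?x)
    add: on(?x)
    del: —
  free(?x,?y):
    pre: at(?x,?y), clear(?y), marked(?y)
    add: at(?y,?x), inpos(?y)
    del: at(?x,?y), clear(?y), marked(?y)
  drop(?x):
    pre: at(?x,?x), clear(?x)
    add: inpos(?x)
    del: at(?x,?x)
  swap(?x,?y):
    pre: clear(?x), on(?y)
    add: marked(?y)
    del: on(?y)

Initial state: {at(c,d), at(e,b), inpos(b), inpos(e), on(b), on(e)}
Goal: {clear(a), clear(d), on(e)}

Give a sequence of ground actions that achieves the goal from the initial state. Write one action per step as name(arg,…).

1. tag(d,e)  →  {at(c,d), at(e,b), clear(d), inpos(b), on(b), on(e)}
2. tag(a,b)  →  {at(c,d), at(e,b), clear(a), clear(d), on(b), on(e)}

tag(d,e); tag(a,b)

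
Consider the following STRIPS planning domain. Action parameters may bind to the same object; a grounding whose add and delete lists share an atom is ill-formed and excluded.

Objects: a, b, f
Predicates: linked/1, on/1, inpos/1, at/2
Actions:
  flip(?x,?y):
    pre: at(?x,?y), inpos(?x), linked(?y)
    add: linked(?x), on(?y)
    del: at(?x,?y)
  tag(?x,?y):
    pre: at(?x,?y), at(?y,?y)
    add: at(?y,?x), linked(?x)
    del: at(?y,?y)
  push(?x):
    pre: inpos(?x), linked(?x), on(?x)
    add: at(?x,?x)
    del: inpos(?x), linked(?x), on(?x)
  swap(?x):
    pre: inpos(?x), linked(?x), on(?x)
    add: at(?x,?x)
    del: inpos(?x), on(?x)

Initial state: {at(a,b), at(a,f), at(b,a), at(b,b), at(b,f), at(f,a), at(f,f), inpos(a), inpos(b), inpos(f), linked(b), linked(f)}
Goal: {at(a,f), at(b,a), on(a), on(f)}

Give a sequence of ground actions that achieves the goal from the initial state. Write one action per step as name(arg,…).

flip(a,b); flip(b,f); flip(f,a)

1. flip(a,b)  →  {at(a,f), at(b,a), at(b,b), at(b,f), at(f,a), at(f,f), inpos(a), inpos(b), inpos(f), linked(a), linked(b), linked(f), on(b)}
2. flip(b,f)  →  {at(a,f), at(b,a), at(b,b), at(f,a), at(f,f), inpos(a), inpos(b), inpos(f), linked(a), linked(b), linked(f), on(b), on(f)}
3. flip(f,a)  →  {at(a,f), at(b,a), at(b,b), at(f,f), inpos(a), inpos(b), inpos(f), linked(a), linked(b), linked(f), on(a), on(b), on(f)}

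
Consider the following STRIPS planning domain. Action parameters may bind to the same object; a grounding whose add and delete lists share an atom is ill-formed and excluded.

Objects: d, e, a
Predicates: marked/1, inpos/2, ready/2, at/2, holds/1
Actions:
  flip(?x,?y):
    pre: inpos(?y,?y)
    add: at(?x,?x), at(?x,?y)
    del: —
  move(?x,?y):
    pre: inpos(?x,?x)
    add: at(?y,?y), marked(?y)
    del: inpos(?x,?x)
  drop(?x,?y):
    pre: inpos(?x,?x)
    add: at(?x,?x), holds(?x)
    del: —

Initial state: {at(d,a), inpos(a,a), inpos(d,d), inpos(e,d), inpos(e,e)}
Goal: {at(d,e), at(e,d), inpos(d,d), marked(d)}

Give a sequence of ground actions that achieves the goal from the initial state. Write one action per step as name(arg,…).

flip(d,e); flip(e,d); move(e,d)

1. flip(d,e)  →  {at(d,a), at(d,d), at(d,e), inpos(a,a), inpos(d,d), inpos(e,d), inpos(e,e)}
2. flip(e,d)  →  {at(d,a), at(d,d), at(d,e), at(e,d), at(e,e), inpos(a,a), inpos(d,d), inpos(e,d), inpos(e,e)}
3. move(e,d)  →  {at(d,a), at(d,d), at(d,e), at(e,d), at(e,e), inpos(a,a), inpos(d,d), inpos(e,d), marked(d)}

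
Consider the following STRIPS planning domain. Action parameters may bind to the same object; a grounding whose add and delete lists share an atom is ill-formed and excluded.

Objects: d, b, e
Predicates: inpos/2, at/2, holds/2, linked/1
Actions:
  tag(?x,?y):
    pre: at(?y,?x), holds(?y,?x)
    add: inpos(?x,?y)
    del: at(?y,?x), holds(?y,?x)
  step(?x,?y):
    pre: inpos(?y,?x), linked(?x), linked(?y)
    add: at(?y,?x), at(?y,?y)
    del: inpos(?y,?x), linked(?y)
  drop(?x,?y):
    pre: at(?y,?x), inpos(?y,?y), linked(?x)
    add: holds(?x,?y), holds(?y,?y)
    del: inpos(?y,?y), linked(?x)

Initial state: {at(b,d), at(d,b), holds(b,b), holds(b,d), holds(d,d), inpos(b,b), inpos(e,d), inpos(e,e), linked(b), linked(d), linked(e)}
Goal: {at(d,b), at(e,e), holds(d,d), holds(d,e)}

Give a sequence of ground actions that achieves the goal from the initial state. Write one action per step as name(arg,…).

step(d,e); drop(d,e)

1. step(d,e)  →  {at(b,d), at(d,b), at(e,d), at(e,e), holds(b,b), holds(b,d), holds(d,d), inpos(b,b), inpos(e,e), linked(b), linked(d)}
2. drop(d,e)  →  {at(b,d), at(d,b), at(e,d), at(e,e), holds(b,b), holds(b,d), holds(d,d), holds(d,e), holds(e,e), inpos(b,b), linked(b)}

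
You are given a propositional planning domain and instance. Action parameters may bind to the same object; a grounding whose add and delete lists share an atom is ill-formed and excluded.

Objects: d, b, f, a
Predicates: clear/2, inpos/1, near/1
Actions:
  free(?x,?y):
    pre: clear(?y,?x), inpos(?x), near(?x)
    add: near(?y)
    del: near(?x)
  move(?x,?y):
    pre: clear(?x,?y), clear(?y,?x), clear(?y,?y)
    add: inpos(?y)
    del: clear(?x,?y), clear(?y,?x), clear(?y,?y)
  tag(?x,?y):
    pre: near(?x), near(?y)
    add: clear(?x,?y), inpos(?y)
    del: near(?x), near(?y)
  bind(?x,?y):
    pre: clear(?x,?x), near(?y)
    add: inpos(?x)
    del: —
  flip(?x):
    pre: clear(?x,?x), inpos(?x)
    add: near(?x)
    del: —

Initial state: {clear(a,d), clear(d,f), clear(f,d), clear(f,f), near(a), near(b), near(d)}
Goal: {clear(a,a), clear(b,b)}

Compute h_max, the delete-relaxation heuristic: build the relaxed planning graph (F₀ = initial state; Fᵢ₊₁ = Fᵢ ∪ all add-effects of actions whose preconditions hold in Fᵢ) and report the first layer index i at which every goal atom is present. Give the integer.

1

F0 = init (7 atoms)
F1 = F0 ∪ {clear(a,a), clear(a,b), clear(b,a), clear(b,b), clear(b,d), clear(d,a), clear(d,b), clear(d,d), inpos(a), inpos(b), inpos(d), inpos(f)}  (19 atoms)
goal ⊆ F1  ⇒  h_max = 1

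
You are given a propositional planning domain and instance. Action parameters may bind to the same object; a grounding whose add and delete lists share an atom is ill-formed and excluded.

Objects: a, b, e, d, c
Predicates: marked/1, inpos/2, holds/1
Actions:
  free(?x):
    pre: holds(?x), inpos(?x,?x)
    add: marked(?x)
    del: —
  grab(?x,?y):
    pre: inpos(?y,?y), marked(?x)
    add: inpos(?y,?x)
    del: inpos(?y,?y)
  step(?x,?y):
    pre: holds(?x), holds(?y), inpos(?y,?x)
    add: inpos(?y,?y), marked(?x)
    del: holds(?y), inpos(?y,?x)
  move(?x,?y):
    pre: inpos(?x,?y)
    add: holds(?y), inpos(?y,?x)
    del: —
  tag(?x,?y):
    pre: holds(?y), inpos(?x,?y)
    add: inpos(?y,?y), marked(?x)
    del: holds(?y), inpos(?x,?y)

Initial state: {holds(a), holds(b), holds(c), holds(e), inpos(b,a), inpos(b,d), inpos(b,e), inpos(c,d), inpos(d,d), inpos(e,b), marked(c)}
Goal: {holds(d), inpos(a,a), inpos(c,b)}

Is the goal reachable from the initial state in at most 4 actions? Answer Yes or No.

Yes

1. move(b,d)  →  {holds(a), holds(b), holds(c), holds(d), holds(e), inpos(b,a), inpos(b,d), inpos(b,e), inpos(c,d), inpos(d,b), inpos(d,d), inpos(e,b), marked(c)}
2. step(d,c)  →  {holds(a), holds(b), holds(d), holds(e), inpos(b,a), inpos(b,d), inpos(b,e), inpos(c,c), inpos(d,b), inpos(d,d), inpos(e,b), marked(c), marked(d)}
3. tag(b,a)  →  {holds(b), holds(d), holds(e), inpos(a,a), inpos(b,d), inpos(b,e), inpos(c,c), inpos(d,b), inpos(d,d), inpos(e,b), marked(b), marked(c), marked(d)}
4. grab(b,c)  →  {holds(b), holds(d), holds(e), inpos(a,a), inpos(b,d), inpos(b,e), inpos(c,b), inpos(d,b), inpos(d,d), inpos(e,b), marked(b), marked(c), marked(d)}
optimal plan length = 4; 4 ≤ 4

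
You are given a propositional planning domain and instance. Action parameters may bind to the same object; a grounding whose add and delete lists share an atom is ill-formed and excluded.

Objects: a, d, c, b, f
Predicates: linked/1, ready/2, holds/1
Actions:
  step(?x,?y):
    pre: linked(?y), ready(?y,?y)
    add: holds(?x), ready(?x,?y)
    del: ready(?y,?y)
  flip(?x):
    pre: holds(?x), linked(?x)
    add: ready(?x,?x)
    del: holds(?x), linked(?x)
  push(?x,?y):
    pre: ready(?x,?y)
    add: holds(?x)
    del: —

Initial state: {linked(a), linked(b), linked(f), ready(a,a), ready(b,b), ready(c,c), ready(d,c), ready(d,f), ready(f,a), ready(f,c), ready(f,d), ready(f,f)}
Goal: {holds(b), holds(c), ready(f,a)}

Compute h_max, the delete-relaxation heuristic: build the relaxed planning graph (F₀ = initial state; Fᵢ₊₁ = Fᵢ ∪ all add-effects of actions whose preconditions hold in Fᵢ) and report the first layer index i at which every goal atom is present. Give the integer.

1

F0 = init (12 atoms)
F1 = F0 ∪ {holds(a), holds(b), holds(c), holds(d), holds(f), ready(a,b), ready(a,f), ready(b,a), ready(b,f), ready(c,a), ready(c,b), ready(c,f), ready(d,a), ready(d,b), ready(f,b)}  (27 atoms)
goal ⊆ F1  ⇒  h_max = 1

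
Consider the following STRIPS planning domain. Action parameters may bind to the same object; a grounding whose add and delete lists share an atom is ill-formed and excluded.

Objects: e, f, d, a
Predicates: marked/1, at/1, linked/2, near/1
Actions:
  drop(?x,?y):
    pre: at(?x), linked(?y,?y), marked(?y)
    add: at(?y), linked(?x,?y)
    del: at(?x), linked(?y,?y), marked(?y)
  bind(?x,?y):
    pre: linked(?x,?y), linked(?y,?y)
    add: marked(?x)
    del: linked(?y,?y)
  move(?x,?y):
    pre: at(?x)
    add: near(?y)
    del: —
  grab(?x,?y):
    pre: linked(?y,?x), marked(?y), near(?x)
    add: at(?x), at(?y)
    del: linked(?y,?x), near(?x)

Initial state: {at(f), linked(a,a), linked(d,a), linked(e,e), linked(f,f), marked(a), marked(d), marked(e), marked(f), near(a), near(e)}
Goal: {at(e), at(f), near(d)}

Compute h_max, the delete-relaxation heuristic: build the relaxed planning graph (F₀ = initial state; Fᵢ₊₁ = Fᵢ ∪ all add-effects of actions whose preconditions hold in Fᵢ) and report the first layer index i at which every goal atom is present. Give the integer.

F0 = init (11 atoms)
F1 = F0 ∪ {at(a), at(d), at(e), linked(f,a), linked(f,e), near(d), near(f)}  (18 atoms)
goal ⊆ F1  ⇒  h_max = 1

1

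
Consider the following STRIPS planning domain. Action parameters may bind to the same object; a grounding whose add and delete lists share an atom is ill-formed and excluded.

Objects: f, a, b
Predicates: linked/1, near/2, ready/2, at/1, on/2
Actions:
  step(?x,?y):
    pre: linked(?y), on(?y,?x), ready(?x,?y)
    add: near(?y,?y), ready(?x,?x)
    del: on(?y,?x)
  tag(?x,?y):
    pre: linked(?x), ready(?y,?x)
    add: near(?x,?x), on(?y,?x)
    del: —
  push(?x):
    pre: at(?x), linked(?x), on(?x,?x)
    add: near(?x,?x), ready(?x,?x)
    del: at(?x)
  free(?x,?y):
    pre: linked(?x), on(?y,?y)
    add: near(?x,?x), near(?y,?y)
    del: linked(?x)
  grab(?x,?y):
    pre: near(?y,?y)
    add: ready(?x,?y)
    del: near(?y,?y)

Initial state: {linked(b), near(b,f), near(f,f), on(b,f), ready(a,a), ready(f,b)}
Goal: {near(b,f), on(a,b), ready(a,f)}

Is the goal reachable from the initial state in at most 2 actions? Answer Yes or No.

1. step(f,b)  →  {linked(b), near(b,b), near(b,f), near(f,f), ready(a,a), ready(f,b), ready(f,f)}
2. grab(a,f)  →  {linked(b), near(b,b), near(b,f), ready(a,a), ready(a,f), ready(f,b), ready(f,f)}
3. grab(a,b)  →  {linked(b), near(b,f), ready(a,a), ready(a,b), ready(a,f), ready(f,b), ready(f,f)}
4. tag(b,a)  →  {linked(b), near(b,b), near(b,f), on(a,b), ready(a,a), ready(a,b), ready(a,f), ready(f,b), ready(f,f)}
optimal plan length = 4; 4 > 2

No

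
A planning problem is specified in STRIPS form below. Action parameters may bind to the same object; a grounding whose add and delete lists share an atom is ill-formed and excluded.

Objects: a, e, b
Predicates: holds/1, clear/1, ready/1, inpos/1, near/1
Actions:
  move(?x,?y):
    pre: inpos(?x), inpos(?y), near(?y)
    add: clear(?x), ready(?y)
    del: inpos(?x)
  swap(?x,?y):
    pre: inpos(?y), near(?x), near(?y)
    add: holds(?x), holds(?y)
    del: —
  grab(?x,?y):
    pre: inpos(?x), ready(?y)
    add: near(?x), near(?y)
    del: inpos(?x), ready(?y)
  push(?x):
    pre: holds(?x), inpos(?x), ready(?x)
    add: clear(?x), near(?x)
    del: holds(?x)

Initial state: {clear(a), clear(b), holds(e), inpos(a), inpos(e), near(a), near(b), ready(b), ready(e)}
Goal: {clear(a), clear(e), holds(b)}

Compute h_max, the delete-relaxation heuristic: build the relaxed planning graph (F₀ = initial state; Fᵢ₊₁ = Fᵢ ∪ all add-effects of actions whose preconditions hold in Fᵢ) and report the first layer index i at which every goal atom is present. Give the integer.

1

F0 = init (9 atoms)
F1 = F0 ∪ {clear(e), holds(a), holds(b), near(e), ready(a)}  (14 atoms)
goal ⊆ F1  ⇒  h_max = 1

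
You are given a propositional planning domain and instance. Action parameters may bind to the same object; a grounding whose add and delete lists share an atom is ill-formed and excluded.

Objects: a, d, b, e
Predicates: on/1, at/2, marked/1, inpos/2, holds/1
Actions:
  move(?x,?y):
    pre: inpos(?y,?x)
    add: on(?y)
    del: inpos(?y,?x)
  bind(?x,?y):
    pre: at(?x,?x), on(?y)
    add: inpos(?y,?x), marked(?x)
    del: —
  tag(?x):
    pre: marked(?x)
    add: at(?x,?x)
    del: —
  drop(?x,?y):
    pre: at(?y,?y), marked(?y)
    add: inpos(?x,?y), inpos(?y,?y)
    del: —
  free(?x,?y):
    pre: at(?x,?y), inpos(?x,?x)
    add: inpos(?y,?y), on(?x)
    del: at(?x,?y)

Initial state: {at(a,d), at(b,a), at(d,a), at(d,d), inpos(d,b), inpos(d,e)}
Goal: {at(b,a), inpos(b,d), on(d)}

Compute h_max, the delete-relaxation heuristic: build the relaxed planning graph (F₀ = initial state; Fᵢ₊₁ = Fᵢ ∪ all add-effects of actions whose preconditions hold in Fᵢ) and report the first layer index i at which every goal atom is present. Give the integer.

F0 = init (6 atoms)
F1 = F0 ∪ {on(d)}  (7 atoms)
F2 = F1 ∪ {inpos(d,d), marked(d)}  (9 atoms)
F3 = F2 ∪ {inpos(a,a), inpos(a,d), inpos(b,d), inpos(e,d)}  (13 atoms)
goal ⊆ F3  ⇒  h_max = 3

3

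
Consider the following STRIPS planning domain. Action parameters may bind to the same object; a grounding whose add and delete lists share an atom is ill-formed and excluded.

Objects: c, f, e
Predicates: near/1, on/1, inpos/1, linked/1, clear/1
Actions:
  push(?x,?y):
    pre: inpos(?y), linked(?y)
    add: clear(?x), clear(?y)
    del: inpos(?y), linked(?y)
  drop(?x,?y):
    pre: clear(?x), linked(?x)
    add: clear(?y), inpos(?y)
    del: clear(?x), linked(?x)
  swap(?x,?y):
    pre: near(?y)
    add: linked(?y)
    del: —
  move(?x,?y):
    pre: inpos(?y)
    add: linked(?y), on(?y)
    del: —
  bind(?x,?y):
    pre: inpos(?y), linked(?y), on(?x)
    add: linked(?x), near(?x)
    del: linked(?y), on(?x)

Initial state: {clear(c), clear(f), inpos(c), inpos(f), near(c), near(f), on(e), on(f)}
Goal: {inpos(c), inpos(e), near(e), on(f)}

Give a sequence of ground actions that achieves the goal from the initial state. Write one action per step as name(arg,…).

swap(c,c); drop(c,e); swap(c,c); bind(e,c)

1. swap(c,c)  →  {clear(c), clear(f), inpos(c), inpos(f), linked(c), near(c), near(f), on(e), on(f)}
2. drop(c,e)  →  {clear(e), clear(f), inpos(c), inpos(e), inpos(f), near(c), near(f), on(e), on(f)}
3. swap(c,c)  →  {clear(e), clear(f), inpos(c), inpos(e), inpos(f), linked(c), near(c), near(f), on(e), on(f)}
4. bind(e,c)  →  {clear(e), clear(f), inpos(c), inpos(e), inpos(f), linked(e), near(c), near(e), near(f), on(f)}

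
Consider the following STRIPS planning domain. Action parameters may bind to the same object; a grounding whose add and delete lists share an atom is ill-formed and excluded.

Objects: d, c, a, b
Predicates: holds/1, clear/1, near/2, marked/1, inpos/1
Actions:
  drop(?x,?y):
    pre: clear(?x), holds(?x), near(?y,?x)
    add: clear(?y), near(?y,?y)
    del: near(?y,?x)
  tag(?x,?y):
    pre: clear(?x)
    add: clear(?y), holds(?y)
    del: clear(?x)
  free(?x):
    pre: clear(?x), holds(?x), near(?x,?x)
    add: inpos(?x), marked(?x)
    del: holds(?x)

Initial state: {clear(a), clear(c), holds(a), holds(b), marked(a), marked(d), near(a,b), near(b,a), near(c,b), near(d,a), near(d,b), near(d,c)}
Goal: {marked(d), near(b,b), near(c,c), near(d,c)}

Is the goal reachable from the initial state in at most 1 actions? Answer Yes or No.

No

1. drop(a,b)  →  {clear(a), clear(b), clear(c), holds(a), holds(b), marked(a), marked(d), near(a,b), near(b,b), near(c,b), near(d,a), near(d,b), near(d,c)}
2. drop(b,c)  →  {clear(a), clear(b), clear(c), holds(a), holds(b), marked(a), marked(d), near(a,b), near(b,b), near(c,c), near(d,a), near(d,b), near(d,c)}
optimal plan length = 2; 2 > 1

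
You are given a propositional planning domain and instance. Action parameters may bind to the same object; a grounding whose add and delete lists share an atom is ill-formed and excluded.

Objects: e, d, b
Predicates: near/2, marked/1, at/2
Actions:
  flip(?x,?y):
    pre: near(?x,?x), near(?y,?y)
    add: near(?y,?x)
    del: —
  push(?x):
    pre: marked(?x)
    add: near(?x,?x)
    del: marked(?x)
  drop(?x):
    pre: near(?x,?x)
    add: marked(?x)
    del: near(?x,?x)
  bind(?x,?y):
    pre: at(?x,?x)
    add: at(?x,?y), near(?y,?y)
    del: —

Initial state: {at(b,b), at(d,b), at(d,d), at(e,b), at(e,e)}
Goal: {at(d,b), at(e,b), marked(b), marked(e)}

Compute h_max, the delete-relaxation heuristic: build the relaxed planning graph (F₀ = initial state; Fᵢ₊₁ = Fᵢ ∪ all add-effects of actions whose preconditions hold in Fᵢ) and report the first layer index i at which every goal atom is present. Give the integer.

F0 = init (5 atoms)
F1 = F0 ∪ {at(b,d), at(b,e), at(d,e), at(e,d), near(b,b), near(d,d), near(e,e)}  (12 atoms)
F2 = F1 ∪ {marked(b), marked(d), marked(e), near(b,d), near(b,e), near(d,b), near(d,e), near(e,b), near(e,d)}  (21 atoms)
goal ⊆ F2  ⇒  h_max = 2

2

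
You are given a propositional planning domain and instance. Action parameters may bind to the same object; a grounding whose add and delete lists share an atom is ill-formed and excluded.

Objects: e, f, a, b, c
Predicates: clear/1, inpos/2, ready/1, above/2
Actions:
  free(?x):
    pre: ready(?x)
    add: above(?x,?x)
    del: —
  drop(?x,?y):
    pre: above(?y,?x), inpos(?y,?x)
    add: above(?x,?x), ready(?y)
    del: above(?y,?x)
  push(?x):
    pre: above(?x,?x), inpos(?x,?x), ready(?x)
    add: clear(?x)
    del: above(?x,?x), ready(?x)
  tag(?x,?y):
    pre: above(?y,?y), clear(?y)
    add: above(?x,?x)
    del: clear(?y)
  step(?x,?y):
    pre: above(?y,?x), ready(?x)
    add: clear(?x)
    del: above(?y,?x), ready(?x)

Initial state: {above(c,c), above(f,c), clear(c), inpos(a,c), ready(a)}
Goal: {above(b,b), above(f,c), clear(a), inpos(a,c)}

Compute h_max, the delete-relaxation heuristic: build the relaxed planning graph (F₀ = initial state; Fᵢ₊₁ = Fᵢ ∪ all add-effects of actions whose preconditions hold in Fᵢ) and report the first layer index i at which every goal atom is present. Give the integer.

2

F0 = init (5 atoms)
F1 = F0 ∪ {above(a,a), above(b,b), above(e,e), above(f,f)}  (9 atoms)
F2 = F1 ∪ {clear(a)}  (10 atoms)
goal ⊆ F2  ⇒  h_max = 2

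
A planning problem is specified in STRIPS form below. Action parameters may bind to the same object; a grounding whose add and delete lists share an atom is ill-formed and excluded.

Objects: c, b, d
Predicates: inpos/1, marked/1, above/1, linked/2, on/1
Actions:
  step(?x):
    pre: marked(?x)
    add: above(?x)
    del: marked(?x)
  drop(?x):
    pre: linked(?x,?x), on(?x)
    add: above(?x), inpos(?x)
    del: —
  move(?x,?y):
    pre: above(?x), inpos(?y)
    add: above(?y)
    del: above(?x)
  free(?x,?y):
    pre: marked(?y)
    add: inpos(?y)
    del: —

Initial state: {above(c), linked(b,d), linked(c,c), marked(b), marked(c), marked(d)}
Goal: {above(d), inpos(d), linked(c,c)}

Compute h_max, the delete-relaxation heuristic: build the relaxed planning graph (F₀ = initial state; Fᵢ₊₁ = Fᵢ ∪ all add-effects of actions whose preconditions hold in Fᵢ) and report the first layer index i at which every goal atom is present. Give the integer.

F0 = init (6 atoms)
F1 = F0 ∪ {above(b), above(d), inpos(b), inpos(c), inpos(d)}  (11 atoms)
goal ⊆ F1  ⇒  h_max = 1

1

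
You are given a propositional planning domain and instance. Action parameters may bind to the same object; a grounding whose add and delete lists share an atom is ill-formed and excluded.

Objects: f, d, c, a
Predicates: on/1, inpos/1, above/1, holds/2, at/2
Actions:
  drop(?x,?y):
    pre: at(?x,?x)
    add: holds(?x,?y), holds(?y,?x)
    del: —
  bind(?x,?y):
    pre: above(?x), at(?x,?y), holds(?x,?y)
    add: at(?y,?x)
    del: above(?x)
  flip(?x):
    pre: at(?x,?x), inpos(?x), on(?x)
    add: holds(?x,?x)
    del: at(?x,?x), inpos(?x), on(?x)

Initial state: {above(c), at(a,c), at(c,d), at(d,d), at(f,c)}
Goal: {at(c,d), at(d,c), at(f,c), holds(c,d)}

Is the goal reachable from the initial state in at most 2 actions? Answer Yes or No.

Yes

1. drop(d,c)  →  {above(c), at(a,c), at(c,d), at(d,d), at(f,c), holds(c,d), holds(d,c)}
2. bind(c,d)  →  {at(a,c), at(c,d), at(d,c), at(d,d), at(f,c), holds(c,d), holds(d,c)}
optimal plan length = 2; 2 ≤ 2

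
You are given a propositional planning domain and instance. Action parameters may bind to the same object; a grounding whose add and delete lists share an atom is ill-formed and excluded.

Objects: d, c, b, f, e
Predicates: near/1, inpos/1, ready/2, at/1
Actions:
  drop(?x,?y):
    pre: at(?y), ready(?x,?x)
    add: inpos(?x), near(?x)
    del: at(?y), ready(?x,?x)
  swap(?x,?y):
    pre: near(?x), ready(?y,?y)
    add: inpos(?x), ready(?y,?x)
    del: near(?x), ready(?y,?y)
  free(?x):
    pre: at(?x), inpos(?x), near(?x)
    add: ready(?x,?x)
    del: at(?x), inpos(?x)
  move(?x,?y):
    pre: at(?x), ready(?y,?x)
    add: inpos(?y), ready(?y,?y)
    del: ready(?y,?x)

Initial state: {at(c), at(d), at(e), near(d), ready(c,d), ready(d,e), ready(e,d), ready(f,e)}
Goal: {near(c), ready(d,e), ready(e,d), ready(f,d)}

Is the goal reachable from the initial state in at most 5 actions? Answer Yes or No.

1. move(d,c)  →  {at(c), at(d), at(e), inpos(c), near(d), ready(c,c), ready(d,e), ready(e,d), ready(f,e)}
2. drop(c,d)  →  {at(c), at(e), inpos(c), near(c), near(d), ready(d,e), ready(e,d), ready(f,e)}
3. move(e,f)  →  {at(c), at(e), inpos(c), inpos(f), near(c), near(d), ready(d,e), ready(e,d), ready(f,f)}
4. swap(d,f)  →  {at(c), at(e), inpos(c), inpos(d), inpos(f), near(c), ready(d,e), ready(e,d), ready(f,d)}
optimal plan length = 4; 4 ≤ 5

Yes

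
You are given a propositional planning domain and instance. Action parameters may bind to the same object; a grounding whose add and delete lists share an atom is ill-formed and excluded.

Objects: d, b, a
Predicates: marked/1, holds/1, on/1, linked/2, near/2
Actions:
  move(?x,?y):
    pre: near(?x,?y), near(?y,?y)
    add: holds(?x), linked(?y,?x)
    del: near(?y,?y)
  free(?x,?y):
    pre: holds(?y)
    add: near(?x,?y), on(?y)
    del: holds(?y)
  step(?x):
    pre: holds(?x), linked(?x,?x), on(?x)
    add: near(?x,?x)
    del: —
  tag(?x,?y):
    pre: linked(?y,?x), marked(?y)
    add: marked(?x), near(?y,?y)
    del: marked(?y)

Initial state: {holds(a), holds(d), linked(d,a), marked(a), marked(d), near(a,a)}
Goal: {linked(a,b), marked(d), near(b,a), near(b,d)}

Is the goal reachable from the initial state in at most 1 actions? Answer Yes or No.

No

1. free(b,d)  →  {holds(a), linked(d,a), marked(a), marked(d), near(a,a), near(b,d), on(d)}
2. free(b,a)  →  {linked(d,a), marked(a), marked(d), near(a,a), near(b,a), near(b,d), on(a), on(d)}
3. move(b,a)  →  {holds(b), linked(a,b), linked(d,a), marked(a), marked(d), near(b,a), near(b,d), on(a), on(d)}
optimal plan length = 3; 3 > 1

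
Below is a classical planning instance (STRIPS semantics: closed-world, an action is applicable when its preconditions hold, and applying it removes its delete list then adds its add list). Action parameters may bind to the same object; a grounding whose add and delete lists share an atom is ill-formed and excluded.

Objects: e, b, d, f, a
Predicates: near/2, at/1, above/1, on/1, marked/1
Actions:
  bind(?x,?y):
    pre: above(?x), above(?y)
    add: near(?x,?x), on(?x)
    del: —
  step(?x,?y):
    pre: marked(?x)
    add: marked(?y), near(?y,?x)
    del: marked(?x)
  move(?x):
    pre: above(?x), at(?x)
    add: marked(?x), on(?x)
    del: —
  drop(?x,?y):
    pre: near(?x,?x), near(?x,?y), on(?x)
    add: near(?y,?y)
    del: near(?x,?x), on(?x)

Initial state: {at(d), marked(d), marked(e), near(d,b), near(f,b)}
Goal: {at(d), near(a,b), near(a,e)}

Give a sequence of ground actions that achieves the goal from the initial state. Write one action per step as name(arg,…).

1. step(e,a)  →  {at(d), marked(a), marked(d), near(a,e), near(d,b), near(f,b)}
2. step(d,b)  →  {at(d), marked(a), marked(b), near(a,e), near(b,d), near(d,b), near(f,b)}
3. step(b,a)  →  {at(d), marked(a), near(a,b), near(a,e), near(b,d), near(d,b), near(f,b)}

step(e,a); step(d,b); step(b,a)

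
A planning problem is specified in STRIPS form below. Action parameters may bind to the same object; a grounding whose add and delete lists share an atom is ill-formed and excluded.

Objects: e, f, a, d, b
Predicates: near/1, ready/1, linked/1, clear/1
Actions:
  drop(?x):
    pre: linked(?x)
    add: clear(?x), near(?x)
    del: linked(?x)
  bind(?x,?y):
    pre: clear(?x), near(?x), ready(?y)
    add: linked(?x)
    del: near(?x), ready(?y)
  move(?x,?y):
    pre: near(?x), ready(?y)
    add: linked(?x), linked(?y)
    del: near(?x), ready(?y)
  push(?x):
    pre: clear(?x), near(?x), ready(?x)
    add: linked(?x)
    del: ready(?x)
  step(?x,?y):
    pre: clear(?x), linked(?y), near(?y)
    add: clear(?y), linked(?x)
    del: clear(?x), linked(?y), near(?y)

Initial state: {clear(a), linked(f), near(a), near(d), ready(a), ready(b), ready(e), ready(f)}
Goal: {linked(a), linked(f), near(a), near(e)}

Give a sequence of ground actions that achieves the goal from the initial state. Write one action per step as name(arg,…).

1. move(d,e)  →  {clear(a), linked(d), linked(e), linked(f), near(a), ready(a), ready(b), ready(f)}
2. drop(e)  →  {clear(a), clear(e), linked(d), linked(f), near(a), near(e), ready(a), ready(b), ready(f)}
3. push(a)  →  {clear(a), clear(e), linked(a), linked(d), linked(f), near(a), near(e), ready(b), ready(f)}

move(d,e); drop(e); push(a)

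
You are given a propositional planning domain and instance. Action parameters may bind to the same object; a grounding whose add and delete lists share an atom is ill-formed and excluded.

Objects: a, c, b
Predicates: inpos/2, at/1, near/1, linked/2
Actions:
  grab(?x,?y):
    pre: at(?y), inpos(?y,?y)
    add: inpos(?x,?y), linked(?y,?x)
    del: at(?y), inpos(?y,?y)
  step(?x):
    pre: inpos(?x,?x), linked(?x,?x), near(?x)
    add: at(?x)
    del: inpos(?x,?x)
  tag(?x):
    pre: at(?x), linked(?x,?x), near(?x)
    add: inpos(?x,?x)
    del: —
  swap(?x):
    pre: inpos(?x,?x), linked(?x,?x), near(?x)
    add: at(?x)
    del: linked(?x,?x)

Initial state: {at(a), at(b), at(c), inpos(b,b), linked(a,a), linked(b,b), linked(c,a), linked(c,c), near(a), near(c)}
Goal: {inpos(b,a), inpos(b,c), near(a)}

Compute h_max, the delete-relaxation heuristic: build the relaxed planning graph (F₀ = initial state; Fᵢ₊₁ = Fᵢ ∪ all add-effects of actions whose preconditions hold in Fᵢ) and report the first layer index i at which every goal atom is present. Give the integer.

F0 = init (10 atoms)
F1 = F0 ∪ {inpos(a,a), inpos(a,b), inpos(c,b), inpos(c,c), linked(b,a), linked(b,c)}  (16 atoms)
F2 = F1 ∪ {inpos(a,c), inpos(b,a), inpos(b,c), inpos(c,a), linked(a,b), linked(a,c), linked(c,b)}  (23 atoms)
goal ⊆ F2  ⇒  h_max = 2

2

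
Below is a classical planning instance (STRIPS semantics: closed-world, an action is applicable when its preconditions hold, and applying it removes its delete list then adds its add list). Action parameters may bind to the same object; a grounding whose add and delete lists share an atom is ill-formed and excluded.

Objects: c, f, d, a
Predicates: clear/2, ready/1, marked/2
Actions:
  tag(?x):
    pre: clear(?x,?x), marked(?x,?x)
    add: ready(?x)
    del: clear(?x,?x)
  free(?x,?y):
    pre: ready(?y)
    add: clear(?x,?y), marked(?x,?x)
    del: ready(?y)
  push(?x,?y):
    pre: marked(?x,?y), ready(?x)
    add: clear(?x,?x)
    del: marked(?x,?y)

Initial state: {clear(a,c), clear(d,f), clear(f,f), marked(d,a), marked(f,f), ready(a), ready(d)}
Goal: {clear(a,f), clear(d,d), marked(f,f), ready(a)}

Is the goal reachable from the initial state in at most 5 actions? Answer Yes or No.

Yes

1. tag(f)  →  {clear(a,c), clear(d,f), marked(d,a), marked(f,f), ready(a), ready(d), ready(f)}
2. free(d,d)  →  {clear(a,c), clear(d,d), clear(d,f), marked(d,a), marked(d,d), marked(f,f), ready(a), ready(f)}
3. free(a,f)  →  {clear(a,c), clear(a,f), clear(d,d), clear(d,f), marked(a,a), marked(d,a), marked(d,d), marked(f,f), ready(a)}
optimal plan length = 3; 3 ≤ 5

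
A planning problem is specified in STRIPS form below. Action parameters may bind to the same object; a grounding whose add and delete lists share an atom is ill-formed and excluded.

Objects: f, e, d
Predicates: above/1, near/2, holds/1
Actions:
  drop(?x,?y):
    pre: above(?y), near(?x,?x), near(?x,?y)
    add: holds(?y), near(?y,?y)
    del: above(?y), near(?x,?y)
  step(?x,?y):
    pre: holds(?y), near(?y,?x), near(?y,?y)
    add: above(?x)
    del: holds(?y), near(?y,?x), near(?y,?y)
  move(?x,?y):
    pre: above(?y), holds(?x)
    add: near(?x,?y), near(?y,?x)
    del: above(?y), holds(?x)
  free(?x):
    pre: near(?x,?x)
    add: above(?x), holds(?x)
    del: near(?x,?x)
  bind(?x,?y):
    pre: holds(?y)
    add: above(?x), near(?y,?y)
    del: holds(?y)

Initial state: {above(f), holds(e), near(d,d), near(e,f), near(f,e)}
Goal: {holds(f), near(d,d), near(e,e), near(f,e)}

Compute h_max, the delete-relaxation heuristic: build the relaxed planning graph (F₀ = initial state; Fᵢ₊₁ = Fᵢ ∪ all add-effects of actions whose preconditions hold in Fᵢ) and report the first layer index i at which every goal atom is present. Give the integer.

F0 = init (5 atoms)
F1 = F0 ∪ {above(d), above(e), holds(d), near(e,e)}  (9 atoms)
F2 = F1 ∪ {holds(f), near(d,e), near(d,f), near(e,d), near(f,d), near(f,f)}  (15 atoms)
goal ⊆ F2  ⇒  h_max = 2

2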